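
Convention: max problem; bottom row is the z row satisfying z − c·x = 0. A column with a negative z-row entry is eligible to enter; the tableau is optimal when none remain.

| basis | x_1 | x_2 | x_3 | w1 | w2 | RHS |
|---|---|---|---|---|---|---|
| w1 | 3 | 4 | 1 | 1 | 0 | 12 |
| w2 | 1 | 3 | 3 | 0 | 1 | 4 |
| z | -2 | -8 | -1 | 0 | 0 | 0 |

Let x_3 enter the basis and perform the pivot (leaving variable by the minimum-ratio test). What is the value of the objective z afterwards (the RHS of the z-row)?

Ratio test on column x_3 — row 1: 12/1 = 12; row 2: 4/3 = 4/3. Minimum is 4/3 at row 2 (w2 leaves); pivot element 3.
Pivot on row 2; the z-row RHS becomes 0 − (-1)·(4/3) = 4/3.

4/3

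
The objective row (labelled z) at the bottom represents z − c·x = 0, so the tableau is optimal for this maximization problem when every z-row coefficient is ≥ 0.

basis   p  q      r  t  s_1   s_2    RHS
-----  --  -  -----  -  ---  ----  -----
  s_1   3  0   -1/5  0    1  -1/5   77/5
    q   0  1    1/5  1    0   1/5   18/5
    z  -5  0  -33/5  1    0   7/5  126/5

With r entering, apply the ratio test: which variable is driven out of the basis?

q

Column r entries and ratios — s_1: -1/5 ≤ 0, skip; q: (18/5)/(1/5) = 18.
Smallest ratio is 18 in the row of q, so q leaves.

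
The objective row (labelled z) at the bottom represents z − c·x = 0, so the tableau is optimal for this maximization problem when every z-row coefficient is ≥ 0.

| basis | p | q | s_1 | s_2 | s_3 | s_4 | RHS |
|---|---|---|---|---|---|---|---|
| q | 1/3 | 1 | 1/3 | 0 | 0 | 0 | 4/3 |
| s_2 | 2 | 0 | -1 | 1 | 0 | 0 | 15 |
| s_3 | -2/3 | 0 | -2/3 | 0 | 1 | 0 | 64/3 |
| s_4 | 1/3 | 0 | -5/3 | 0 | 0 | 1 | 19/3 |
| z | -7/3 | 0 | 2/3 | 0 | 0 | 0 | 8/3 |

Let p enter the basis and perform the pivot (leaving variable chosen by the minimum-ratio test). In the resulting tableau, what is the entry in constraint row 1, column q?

Ratio test on column p — row 1: (4/3)/(1/3) = 4; row 2: 15/2 = 15/2; row 3: entry -2/3 ≤ 0; row 4: (19/3)/(1/3) = 19. Minimum is 4 at row 1 (q leaves); pivot element 1/3.
Divide row 1 by 1/3; eliminate column p from the other rows.
In the new row 1, the q entry is the old entry divided by the pivot: 1/(1/3) = 3.

3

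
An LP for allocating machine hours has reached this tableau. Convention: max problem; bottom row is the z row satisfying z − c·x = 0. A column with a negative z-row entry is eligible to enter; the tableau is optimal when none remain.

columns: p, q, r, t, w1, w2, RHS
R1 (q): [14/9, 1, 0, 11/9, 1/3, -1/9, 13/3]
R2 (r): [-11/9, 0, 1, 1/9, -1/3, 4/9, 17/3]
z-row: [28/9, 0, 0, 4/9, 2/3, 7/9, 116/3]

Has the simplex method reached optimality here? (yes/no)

yes

Every z-row coefficient is ≥ 0, so the tableau is optimal.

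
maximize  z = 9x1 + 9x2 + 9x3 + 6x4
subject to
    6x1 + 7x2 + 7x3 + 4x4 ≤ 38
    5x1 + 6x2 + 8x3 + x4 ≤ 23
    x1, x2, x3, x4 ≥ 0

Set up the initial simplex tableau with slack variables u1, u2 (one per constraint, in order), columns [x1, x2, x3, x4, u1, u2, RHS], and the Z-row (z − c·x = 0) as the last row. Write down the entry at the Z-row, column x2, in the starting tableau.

The Z-row carries the negated objective coefficients: the x2 entry is -9.

-9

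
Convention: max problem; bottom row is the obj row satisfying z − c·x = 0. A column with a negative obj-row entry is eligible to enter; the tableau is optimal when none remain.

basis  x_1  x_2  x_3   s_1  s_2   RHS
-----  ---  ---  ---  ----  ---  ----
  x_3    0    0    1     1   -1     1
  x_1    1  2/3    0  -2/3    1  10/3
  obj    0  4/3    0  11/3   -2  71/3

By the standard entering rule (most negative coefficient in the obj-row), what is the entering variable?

Negative obj-row entries: s_2: -2.
The most negative is -2 in column s_2, so s_2 enters.

s_2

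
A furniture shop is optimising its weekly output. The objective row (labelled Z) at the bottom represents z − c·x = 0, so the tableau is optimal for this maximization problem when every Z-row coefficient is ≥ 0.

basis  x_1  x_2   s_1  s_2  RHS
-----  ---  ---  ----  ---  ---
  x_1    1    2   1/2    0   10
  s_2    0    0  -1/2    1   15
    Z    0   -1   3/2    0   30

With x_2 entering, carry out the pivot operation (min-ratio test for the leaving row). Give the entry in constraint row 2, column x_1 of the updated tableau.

Ratio test on column x_2 — row 1: 10/2 = 5; row 2: entry 0 ≤ 0. Minimum is 5 at row 1 (x_1 leaves); pivot element 2.
Divide row 1 by 2; eliminate column x_2 from the other rows.
Row 2 update in column x_1: 0 − 0·(1/2) = 0.

0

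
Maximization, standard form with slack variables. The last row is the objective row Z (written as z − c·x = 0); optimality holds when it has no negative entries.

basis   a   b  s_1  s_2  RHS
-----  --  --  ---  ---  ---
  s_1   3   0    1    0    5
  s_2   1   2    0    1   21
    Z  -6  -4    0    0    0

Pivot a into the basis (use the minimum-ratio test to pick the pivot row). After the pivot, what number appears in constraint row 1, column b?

0

Ratio test on column a — row 1: 5/3 = 5/3; row 2: 21/1 = 21. Minimum is 5/3 at row 1 (s_1 leaves); pivot element 3.
Divide row 1 by 3; eliminate column a from the other rows.
In the new row 1, the b entry is the old entry divided by the pivot: 0/3 = 0.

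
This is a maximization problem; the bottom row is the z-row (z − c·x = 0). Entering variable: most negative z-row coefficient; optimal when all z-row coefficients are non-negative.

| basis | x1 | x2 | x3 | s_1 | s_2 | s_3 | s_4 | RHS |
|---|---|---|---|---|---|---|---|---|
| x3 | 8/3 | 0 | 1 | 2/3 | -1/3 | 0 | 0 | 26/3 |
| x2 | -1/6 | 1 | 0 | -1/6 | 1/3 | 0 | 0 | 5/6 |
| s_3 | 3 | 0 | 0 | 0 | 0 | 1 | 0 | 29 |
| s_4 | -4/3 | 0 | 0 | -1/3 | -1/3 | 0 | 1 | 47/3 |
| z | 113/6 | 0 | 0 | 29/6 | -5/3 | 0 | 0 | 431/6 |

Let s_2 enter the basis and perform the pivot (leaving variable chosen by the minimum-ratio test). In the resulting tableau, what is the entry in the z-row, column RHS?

76

Ratio test on column s_2 — row 1: entry -1/3 ≤ 0; row 2: (5/6)/(1/3) = 5/2; row 3: entry 0 ≤ 0; row 4: entry -1/3 ≤ 0. Minimum is 5/2 at row 2 (x2 leaves); pivot element 1/3.
Divide row 2 by 1/3; eliminate column s_2 from the other rows.
z-row update in column RHS: 431/6 − (-5/3)·(5/2) = 76.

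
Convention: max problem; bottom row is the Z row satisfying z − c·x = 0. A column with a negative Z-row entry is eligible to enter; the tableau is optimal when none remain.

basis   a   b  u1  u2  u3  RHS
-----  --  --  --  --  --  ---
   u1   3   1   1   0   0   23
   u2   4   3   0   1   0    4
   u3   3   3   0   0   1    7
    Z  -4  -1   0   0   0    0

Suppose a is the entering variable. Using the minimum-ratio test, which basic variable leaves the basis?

Column a entries and ratios — u1: 23/3 = 23/3; u2: 4/4 = 1; u3: 7/3 = 7/3.
Smallest ratio is 1 in the row of u2, so u2 leaves.

u2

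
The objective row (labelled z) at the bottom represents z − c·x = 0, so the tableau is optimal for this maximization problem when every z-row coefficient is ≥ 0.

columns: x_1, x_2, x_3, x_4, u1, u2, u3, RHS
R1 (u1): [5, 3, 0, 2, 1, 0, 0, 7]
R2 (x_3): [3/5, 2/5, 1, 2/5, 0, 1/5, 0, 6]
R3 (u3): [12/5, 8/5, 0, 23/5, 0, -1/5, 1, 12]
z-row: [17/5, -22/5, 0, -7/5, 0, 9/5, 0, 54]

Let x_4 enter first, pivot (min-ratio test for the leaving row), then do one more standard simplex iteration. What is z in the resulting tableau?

3216/53

Ratio test on column x_4 — row 1: 7/2 = 7/2; row 2: 6/(2/5) = 15; row 3: 12/(23/5) = 60/23. Minimum is 60/23 at row 3 (u3 leaves); pivot element 23/5.
Pivot on row 3; the z-row RHS becomes 54 − (-7/5)·(60/23) = 1326/23.
Next entering variable (most negative z-row entry -90/23): x_2.
Ratio test on column x_2 — row 1: (41/23)/(53/23) = 41/53; row 2: (114/23)/(6/23) = 19; row 3: (60/23)/(8/23) = 15/2. Minimum is 41/53 at row 1 (u1 leaves); pivot element 53/23.
After the second pivot the z-row RHS is 1326/23 − (-90/23)·(41/53) = 3216/53.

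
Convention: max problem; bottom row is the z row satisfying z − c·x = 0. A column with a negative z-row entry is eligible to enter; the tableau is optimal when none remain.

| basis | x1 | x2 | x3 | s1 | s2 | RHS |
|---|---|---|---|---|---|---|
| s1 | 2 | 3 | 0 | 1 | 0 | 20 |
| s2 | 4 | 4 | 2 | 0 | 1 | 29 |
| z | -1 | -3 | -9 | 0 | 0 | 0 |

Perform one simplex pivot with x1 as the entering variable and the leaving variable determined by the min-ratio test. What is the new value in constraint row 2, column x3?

Ratio test on column x1 — row 1: 20/2 = 10; row 2: 29/4 = 29/4. Minimum is 29/4 at row 2 (s2 leaves); pivot element 4.
Divide row 2 by 4; eliminate column x1 from the other rows.
In the new row 2, the x3 entry is the old entry divided by the pivot: 2/4 = 1/2.

1/2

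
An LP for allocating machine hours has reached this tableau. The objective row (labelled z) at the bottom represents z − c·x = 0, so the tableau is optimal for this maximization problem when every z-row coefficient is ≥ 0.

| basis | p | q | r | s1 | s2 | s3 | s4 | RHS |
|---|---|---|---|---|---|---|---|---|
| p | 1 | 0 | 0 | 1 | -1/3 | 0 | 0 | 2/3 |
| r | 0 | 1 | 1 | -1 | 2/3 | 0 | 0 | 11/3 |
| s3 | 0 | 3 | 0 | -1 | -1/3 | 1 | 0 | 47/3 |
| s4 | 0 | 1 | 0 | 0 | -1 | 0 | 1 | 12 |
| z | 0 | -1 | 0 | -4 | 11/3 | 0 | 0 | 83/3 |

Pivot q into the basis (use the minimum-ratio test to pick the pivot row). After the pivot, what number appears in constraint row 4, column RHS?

25/3

Ratio test on column q — row 1: entry 0 ≤ 0; row 2: (11/3)/1 = 11/3; row 3: (47/3)/3 = 47/9; row 4: 12/1 = 12. Minimum is 11/3 at row 2 (r leaves); pivot element 1.
Divide row 2 by 1; eliminate column q from the other rows.
Row 4 update in column RHS: 12 − 1·(11/3) = 25/3.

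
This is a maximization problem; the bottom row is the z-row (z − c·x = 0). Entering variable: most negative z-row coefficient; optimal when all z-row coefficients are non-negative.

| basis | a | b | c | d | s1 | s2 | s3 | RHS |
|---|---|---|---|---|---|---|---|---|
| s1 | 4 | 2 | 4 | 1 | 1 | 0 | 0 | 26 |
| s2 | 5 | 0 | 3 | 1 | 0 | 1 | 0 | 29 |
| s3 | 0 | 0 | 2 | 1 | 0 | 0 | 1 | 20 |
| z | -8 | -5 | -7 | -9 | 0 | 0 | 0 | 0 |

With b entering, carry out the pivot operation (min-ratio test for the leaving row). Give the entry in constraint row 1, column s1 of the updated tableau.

1/2

Ratio test on column b — row 1: 26/2 = 13; row 2: entry 0 ≤ 0; row 3: entry 0 ≤ 0. Minimum is 13 at row 1 (s1 leaves); pivot element 2.
Divide row 1 by 2; eliminate column b from the other rows.
In the new row 1, the s1 entry is the old entry divided by the pivot: 1/2 = 1/2.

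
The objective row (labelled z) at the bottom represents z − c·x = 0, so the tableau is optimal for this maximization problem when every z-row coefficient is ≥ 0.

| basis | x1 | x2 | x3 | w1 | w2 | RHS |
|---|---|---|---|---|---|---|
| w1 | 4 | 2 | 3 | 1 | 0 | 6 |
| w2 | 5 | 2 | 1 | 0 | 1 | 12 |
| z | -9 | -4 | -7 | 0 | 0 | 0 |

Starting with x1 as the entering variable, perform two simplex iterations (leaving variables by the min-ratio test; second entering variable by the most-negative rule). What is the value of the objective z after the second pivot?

Ratio test on column x1 — row 1: 6/4 = 3/2; row 2: 12/5 = 12/5. Minimum is 3/2 at row 1 (w1 leaves); pivot element 4.
Pivot on row 1; the z-row RHS becomes 0 − (-9)·(3/2) = 27/2.
Next entering variable (most negative z-row entry -1/4): x3.
Ratio test on column x3 — row 1: (3/2)/(3/4) = 2; row 2: entry -11/4 ≤ 0. Minimum is 2 at row 1 (x1 leaves); pivot element 3/4.
After the second pivot the z-row RHS is 27/2 − (-1/4)·2 = 14.

14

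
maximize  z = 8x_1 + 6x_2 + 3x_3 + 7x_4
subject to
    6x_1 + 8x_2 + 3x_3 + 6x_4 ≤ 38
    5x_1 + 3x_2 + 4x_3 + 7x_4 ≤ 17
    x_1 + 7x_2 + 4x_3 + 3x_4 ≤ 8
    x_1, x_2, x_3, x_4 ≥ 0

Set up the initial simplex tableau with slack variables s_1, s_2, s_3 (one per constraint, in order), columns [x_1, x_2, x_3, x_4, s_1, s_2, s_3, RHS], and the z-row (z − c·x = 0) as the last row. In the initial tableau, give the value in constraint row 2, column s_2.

Slack s_2 belongs to constraint 2; its column is the unit vector e_2, so the entry in row 2 is 1.

1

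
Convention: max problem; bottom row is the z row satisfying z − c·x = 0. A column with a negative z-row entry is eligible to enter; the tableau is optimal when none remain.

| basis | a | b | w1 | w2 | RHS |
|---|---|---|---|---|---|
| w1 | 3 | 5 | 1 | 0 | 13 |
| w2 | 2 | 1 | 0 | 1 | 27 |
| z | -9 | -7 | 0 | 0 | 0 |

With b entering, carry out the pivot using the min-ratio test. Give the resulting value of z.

91/5

Ratio test on column b — row 1: 13/5 = 13/5; row 2: 27/1 = 27. Minimum is 13/5 at row 1 (w1 leaves); pivot element 5.
Pivot on row 1; the z-row RHS becomes 0 − (-7)·(13/5) = 91/5.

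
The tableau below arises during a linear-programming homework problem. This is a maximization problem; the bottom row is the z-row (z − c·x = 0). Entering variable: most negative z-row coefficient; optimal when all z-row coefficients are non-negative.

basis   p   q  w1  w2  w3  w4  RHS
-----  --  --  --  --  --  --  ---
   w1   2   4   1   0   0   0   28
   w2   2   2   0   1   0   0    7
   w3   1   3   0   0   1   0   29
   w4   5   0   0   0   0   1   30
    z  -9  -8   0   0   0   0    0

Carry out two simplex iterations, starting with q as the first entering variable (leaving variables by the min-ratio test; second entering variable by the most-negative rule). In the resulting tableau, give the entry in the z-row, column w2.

Ratio test on column q — row 1: 28/4 = 7; row 2: 7/2 = 7/2; row 3: 29/3 = 29/3; row 4: entry 0 ≤ 0. Minimum is 7/2 at row 2 (w2 leaves); pivot element 2.
Divide row 2 by 2; eliminate column q from the other rows.
Second iteration: most negative z-row entry is -1 in column p, so p enters.
Ratio test on column p — row 1: entry -2 ≤ 0; row 2: (7/2)/1 = 7/2; row 3: entry -2 ≤ 0; row 4: 30/5 = 6. Minimum is 7/2 at row 2 (q leaves); pivot element 1.
Divide row 2 by 1; eliminate column p from the other rows.
After both pivots, the entry at the z-row, column w2 is 9/2.

9/2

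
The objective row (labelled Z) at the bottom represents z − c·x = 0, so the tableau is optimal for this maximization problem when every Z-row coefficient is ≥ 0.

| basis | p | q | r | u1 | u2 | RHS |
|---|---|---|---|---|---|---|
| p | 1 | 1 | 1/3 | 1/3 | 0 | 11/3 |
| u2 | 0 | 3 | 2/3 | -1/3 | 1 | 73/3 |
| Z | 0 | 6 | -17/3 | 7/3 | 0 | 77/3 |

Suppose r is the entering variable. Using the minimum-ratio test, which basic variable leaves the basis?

p

Column r entries and ratios — p: (11/3)/(1/3) = 11; u2: (73/3)/(2/3) = 73/2.
Smallest ratio is 11 in the row of p, so p leaves.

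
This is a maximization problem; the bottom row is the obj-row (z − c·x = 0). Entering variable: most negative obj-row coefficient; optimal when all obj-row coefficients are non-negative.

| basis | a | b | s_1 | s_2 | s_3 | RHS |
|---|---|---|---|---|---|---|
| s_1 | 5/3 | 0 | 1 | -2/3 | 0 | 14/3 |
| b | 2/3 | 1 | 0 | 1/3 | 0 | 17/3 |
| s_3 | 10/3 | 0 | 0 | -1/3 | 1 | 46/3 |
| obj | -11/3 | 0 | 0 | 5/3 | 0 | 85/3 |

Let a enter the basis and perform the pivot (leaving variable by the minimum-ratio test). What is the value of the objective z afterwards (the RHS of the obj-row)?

Ratio test on column a — row 1: (14/3)/(5/3) = 14/5; row 2: (17/3)/(2/3) = 17/2; row 3: (46/3)/(10/3) = 23/5. Minimum is 14/5 at row 1 (s_1 leaves); pivot element 5/3.
Pivot on row 1; the obj-row RHS becomes 85/3 − (-11/3)·(14/5) = 193/5.

193/5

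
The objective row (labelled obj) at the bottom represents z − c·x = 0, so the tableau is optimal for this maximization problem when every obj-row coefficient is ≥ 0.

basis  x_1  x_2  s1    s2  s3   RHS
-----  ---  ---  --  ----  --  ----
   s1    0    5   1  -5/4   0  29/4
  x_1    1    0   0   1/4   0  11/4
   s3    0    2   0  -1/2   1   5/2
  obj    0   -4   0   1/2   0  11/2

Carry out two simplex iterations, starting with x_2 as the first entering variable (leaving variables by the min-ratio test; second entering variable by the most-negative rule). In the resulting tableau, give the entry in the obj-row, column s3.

2

Ratio test on column x_2 — row 1: (29/4)/5 = 29/20; row 2: entry 0 ≤ 0; row 3: (5/2)/2 = 5/4. Minimum is 5/4 at row 3 (s3 leaves); pivot element 2.
Divide row 3 by 2; eliminate column x_2 from the other rows.
Second iteration: most negative obj-row entry is -1/2 in column s2, so s2 enters.
Ratio test on column s2 — row 1: entry 0 ≤ 0; row 2: (11/4)/(1/4) = 11; row 3: entry -1/4 ≤ 0. Minimum is 11 at row 2 (x_1 leaves); pivot element 1/4.
Divide row 2 by 1/4; eliminate column s2 from the other rows.
After both pivots, the entry at the obj-row, column s3 is 2.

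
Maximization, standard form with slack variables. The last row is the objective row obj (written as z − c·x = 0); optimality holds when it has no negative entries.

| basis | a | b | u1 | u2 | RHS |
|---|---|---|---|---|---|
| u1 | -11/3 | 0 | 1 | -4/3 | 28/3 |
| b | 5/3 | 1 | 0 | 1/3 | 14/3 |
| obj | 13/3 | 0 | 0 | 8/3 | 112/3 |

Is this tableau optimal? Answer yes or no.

Every obj-row coefficient is ≥ 0, so the tableau is optimal.

yes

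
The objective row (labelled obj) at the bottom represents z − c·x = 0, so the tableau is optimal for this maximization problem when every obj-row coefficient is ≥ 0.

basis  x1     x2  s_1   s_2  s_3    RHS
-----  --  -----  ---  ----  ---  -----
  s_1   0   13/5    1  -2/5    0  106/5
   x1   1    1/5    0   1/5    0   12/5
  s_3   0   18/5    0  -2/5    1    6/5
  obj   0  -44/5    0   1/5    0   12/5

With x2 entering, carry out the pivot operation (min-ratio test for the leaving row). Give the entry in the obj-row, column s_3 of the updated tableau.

Ratio test on column x2 — row 1: (106/5)/(13/5) = 106/13; row 2: (12/5)/(1/5) = 12; row 3: (6/5)/(18/5) = 1/3. Minimum is 1/3 at row 3 (s_3 leaves); pivot element 18/5.
Divide row 3 by 18/5; eliminate column x2 from the other rows.
obj-row update in column s_3: 0 − (-44/5)·(5/18) = 22/9.

22/9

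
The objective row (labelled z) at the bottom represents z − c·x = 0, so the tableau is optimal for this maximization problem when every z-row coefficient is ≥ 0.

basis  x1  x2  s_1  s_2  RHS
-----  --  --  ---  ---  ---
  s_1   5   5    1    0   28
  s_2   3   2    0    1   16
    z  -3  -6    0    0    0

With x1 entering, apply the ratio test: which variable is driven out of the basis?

s_2

Column x1 entries and ratios — s_1: 28/5 = 28/5; s_2: 16/3 = 16/3.
Smallest ratio is 16/3 in the row of s_2, so s_2 leaves.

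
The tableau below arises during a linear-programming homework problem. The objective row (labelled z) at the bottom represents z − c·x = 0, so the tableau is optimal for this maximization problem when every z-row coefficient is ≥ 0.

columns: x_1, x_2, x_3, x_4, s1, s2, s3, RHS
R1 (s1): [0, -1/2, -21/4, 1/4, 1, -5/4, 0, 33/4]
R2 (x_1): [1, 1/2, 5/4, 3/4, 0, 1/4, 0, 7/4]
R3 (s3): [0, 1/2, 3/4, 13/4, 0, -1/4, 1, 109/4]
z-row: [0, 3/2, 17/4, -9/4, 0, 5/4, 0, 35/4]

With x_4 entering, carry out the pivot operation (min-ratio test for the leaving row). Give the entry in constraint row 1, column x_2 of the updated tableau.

Ratio test on column x_4 — row 1: (33/4)/(1/4) = 33; row 2: (7/4)/(3/4) = 7/3; row 3: (109/4)/(13/4) = 109/13. Minimum is 7/3 at row 2 (x_1 leaves); pivot element 3/4.
Divide row 2 by 3/4; eliminate column x_4 from the other rows.
Row 1 update in column x_2: -1/2 − (1/4)·(2/3) = -2/3.

-2/3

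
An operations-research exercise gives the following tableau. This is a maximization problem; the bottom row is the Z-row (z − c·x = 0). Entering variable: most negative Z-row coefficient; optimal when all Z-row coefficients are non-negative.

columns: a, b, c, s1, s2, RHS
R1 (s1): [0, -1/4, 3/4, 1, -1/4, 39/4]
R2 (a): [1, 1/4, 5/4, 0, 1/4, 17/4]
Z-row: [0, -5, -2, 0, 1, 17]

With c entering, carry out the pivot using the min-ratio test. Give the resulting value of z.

119/5

Ratio test on column c — row 1: (39/4)/(3/4) = 13; row 2: (17/4)/(5/4) = 17/5. Minimum is 17/5 at row 2 (a leaves); pivot element 5/4.
Pivot on row 2; the Z-row RHS becomes 17 − (-2)·(17/5) = 119/5.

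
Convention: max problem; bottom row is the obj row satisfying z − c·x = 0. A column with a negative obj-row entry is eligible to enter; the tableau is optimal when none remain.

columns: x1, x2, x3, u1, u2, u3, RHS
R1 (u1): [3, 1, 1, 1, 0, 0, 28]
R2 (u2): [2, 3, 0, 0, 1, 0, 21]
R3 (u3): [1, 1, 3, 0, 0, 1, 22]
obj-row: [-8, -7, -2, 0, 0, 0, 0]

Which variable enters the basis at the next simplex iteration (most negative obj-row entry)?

x1

Negative obj-row entries: x1: -8, x2: -7, x3: -2.
The most negative is -8 in column x1, so x1 enters.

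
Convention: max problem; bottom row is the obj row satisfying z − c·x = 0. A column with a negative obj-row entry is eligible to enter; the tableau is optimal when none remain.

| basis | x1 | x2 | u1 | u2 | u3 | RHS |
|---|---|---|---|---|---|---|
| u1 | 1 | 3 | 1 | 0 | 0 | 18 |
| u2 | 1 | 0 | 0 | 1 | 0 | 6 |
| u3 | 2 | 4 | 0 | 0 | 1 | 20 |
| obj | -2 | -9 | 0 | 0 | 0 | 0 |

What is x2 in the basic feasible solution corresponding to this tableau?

x2 is not in the basis, so in the current basic feasible solution x2 = 0.

0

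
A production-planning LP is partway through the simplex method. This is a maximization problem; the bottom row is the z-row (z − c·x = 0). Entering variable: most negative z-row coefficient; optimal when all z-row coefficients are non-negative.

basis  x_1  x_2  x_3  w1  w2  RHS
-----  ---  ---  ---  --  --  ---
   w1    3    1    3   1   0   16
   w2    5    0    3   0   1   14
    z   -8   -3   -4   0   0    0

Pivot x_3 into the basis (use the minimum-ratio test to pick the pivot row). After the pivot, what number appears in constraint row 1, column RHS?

2

Ratio test on column x_3 — row 1: 16/3 = 16/3; row 2: 14/3 = 14/3. Minimum is 14/3 at row 2 (w2 leaves); pivot element 3.
Divide row 2 by 3; eliminate column x_3 from the other rows.
Row 1 update in column RHS: 16 − 3·(14/3) = 2.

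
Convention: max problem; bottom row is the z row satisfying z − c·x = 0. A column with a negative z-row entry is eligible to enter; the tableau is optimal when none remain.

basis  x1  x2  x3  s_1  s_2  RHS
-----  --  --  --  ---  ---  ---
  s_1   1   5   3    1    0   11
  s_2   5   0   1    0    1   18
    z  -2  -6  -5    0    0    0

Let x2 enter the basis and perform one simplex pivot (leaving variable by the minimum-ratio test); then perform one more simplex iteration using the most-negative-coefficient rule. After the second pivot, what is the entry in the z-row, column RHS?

Ratio test on column x2 — row 1: 11/5 = 11/5; row 2: entry 0 ≤ 0. Minimum is 11/5 at row 1 (s_1 leaves); pivot element 5.
Divide row 1 by 5; eliminate column x2 from the other rows.
Second iteration: most negative z-row entry is -7/5 in column x3, so x3 enters.
Ratio test on column x3 — row 1: (11/5)/(3/5) = 11/3; row 2: 18/1 = 18. Minimum is 11/3 at row 1 (x2 leaves); pivot element 3/5.
Divide row 1 by 3/5; eliminate column x3 from the other rows.
After both pivots, the entry at the z-row, column RHS is 55/3.

55/3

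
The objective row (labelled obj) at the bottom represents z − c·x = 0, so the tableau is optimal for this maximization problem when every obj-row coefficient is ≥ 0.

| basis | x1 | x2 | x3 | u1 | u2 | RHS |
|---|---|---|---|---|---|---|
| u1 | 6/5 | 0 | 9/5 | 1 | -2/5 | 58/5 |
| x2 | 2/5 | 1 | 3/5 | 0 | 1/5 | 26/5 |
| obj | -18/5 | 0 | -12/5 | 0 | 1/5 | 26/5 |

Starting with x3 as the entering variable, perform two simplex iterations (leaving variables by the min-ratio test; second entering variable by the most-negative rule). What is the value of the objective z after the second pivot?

40

Ratio test on column x3 — row 1: (58/5)/(9/5) = 58/9; row 2: (26/5)/(3/5) = 26/3. Minimum is 58/9 at row 1 (u1 leaves); pivot element 9/5.
Pivot on row 1; the obj-row RHS becomes 26/5 − (-12/5)·(58/9) = 62/3.
Next entering variable (most negative obj-row entry -2): x1.
Ratio test on column x1 — row 1: (58/9)/(2/3) = 29/3; row 2: entry 0 ≤ 0. Minimum is 29/3 at row 1 (x3 leaves); pivot element 2/3.
After the second pivot the obj-row RHS is 62/3 − (-2)·(29/3) = 40.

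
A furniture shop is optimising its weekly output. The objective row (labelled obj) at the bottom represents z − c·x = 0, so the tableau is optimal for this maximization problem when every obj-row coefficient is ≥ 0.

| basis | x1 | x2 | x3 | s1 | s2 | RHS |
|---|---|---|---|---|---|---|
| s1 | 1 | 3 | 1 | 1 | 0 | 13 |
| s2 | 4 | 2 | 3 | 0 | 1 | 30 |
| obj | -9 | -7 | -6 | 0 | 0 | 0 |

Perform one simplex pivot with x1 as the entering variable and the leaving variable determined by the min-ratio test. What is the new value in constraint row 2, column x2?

1/2

Ratio test on column x1 — row 1: 13/1 = 13; row 2: 30/4 = 15/2. Minimum is 15/2 at row 2 (s2 leaves); pivot element 4.
Divide row 2 by 4; eliminate column x1 from the other rows.
In the new row 2, the x2 entry is the old entry divided by the pivot: 2/4 = 1/2.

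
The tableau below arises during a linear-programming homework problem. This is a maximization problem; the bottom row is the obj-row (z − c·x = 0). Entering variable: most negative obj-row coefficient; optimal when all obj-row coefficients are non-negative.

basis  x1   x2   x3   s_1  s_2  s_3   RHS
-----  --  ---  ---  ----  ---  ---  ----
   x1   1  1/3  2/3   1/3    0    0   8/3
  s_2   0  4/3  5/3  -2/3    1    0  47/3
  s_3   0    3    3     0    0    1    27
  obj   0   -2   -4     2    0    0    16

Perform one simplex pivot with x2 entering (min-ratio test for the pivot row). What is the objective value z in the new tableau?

Ratio test on column x2 — row 1: (8/3)/(1/3) = 8; row 2: (47/3)/(4/3) = 47/4; row 3: 27/3 = 9. Minimum is 8 at row 1 (x1 leaves); pivot element 1/3.
Pivot on row 1; the obj-row RHS becomes 16 − (-2)·8 = 32.

32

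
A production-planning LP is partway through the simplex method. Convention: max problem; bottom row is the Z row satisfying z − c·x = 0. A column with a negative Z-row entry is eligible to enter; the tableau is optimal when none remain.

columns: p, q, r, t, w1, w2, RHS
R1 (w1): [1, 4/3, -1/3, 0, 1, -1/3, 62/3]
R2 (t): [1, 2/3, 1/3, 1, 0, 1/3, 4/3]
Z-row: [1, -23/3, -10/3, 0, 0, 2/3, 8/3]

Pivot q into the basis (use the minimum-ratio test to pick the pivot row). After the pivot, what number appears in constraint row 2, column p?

Ratio test on column q — row 1: (62/3)/(4/3) = 31/2; row 2: (4/3)/(2/3) = 2. Minimum is 2 at row 2 (t leaves); pivot element 2/3.
Divide row 2 by 2/3; eliminate column q from the other rows.
In the new row 2, the p entry is the old entry divided by the pivot: 1/(2/3) = 3/2.

3/2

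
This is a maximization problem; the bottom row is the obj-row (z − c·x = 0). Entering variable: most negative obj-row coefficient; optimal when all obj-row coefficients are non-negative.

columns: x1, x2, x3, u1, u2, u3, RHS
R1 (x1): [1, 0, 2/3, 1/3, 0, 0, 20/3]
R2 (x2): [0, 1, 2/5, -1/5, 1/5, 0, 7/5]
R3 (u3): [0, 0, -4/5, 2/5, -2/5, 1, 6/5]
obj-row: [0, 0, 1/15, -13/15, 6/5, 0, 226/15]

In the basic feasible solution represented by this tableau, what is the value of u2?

u2 is not in the basis, so in the current basic feasible solution u2 = 0.

0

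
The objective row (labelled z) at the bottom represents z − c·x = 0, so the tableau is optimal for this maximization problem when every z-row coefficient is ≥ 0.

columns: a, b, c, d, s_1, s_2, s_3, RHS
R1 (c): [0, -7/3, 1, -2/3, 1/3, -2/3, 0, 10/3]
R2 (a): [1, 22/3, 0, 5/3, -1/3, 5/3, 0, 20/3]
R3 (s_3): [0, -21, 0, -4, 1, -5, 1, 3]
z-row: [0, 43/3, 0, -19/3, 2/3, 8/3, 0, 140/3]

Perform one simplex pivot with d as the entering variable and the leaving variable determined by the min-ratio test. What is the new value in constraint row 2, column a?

Ratio test on column d — row 1: entry -2/3 ≤ 0; row 2: (20/3)/(5/3) = 4; row 3: entry -4 ≤ 0. Minimum is 4 at row 2 (a leaves); pivot element 5/3.
Divide row 2 by 5/3; eliminate column d from the other rows.
In the new row 2, the a entry is the old entry divided by the pivot: 1/(5/3) = 3/5.

3/5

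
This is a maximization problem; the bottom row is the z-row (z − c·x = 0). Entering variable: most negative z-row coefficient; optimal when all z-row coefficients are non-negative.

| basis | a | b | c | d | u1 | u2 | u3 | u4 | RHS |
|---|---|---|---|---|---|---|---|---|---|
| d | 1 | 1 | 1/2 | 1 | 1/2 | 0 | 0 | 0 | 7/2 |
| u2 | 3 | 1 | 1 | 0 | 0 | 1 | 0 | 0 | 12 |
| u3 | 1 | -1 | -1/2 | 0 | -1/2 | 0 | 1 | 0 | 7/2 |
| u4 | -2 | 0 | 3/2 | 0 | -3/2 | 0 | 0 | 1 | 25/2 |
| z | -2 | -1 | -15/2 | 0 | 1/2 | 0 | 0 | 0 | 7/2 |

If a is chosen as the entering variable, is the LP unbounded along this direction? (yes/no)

no

Column a has positive entries in row(s) 1, 2, 3, so the ratio test bounds it — not unbounded.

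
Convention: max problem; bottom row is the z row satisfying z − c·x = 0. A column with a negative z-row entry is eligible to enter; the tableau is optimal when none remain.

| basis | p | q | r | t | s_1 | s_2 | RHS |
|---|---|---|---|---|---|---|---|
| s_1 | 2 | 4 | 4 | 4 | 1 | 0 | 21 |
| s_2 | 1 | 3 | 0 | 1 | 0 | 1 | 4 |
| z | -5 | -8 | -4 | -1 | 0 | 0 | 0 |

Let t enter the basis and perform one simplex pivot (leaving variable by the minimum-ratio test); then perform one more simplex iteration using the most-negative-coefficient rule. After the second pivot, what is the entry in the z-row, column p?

-7/3

Ratio test on column t — row 1: 21/4 = 21/4; row 2: 4/1 = 4. Minimum is 4 at row 2 (s_2 leaves); pivot element 1.
Divide row 2 by 1; eliminate column t from the other rows.
Second iteration: most negative z-row entry is -5 in column q, so q enters.
Ratio test on column q — row 1: entry -8 ≤ 0; row 2: 4/3 = 4/3. Minimum is 4/3 at row 2 (t leaves); pivot element 3.
Divide row 2 by 3; eliminate column q from the other rows.
After both pivots, the entry at the z-row, column p is -7/3.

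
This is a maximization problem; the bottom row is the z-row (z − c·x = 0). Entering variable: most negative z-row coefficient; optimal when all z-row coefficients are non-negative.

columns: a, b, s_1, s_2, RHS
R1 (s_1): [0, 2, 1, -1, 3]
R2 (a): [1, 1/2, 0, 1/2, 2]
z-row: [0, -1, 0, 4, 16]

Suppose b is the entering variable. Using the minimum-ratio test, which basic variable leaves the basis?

Column b entries and ratios — s_1: 3/2 = 3/2; a: 2/(1/2) = 4.
Smallest ratio is 3/2 in the row of s_1, so s_1 leaves.

s_1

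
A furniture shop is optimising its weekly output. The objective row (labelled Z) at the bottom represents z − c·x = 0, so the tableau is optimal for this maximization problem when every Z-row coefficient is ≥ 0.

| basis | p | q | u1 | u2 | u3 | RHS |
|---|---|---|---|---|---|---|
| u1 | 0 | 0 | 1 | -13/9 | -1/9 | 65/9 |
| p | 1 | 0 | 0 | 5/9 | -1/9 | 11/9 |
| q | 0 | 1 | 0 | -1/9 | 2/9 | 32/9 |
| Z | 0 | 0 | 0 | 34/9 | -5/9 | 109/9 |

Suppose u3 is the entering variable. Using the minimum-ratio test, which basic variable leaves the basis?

q

Column u3 entries and ratios — u1: -1/9 ≤ 0, skip; p: -1/9 ≤ 0, skip; q: (32/9)/(2/9) = 16.
Smallest ratio is 16 in the row of q, so q leaves.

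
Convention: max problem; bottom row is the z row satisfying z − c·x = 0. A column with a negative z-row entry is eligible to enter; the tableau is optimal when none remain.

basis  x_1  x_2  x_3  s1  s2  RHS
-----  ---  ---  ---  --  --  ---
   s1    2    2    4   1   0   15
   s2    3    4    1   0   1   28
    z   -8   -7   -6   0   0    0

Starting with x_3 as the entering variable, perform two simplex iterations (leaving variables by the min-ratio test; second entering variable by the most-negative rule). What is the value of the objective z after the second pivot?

Ratio test on column x_3 — row 1: 15/4 = 15/4; row 2: 28/1 = 28. Minimum is 15/4 at row 1 (s1 leaves); pivot element 4.
Pivot on row 1; the z-row RHS becomes 0 − (-6)·(15/4) = 45/2.
Next entering variable (most negative z-row entry -5): x_1.
Ratio test on column x_1 — row 1: (15/4)/(1/2) = 15/2; row 2: (97/4)/(5/2) = 97/10. Minimum is 15/2 at row 1 (x_3 leaves); pivot element 1/2.
After the second pivot the z-row RHS is 45/2 − (-5)·(15/2) = 60.

60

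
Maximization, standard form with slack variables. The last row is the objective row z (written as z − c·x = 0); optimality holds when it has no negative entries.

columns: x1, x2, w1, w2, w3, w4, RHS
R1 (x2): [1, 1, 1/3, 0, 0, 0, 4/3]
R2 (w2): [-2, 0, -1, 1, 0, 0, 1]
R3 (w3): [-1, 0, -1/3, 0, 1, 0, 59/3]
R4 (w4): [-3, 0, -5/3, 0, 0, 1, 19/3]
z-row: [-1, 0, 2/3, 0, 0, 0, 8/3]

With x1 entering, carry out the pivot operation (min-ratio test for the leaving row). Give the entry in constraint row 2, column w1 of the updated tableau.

-1/3

Ratio test on column x1 — row 1: (4/3)/1 = 4/3; row 2: entry -2 ≤ 0; row 3: entry -1 ≤ 0; row 4: entry -3 ≤ 0. Minimum is 4/3 at row 1 (x2 leaves); pivot element 1.
Divide row 1 by 1; eliminate column x1 from the other rows.
Row 2 update in column w1: -1 − (-2)·(1/3) = -1/3.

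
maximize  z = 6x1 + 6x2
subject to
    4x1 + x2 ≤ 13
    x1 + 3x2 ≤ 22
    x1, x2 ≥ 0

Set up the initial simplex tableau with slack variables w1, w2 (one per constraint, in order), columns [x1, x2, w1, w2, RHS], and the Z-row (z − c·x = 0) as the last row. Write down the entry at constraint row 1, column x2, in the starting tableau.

1

Constraint 1 has coefficient 1 on x2.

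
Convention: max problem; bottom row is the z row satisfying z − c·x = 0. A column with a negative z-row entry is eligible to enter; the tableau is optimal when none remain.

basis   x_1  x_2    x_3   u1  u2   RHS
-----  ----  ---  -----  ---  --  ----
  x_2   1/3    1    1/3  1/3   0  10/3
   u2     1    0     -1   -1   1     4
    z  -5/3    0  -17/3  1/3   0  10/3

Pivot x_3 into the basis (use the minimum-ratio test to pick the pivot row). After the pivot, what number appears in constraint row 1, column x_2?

Ratio test on column x_3 — row 1: (10/3)/(1/3) = 10; row 2: entry -1 ≤ 0. Minimum is 10 at row 1 (x_2 leaves); pivot element 1/3.
Divide row 1 by 1/3; eliminate column x_3 from the other rows.
In the new row 1, the x_2 entry is the old entry divided by the pivot: 1/(1/3) = 3.

3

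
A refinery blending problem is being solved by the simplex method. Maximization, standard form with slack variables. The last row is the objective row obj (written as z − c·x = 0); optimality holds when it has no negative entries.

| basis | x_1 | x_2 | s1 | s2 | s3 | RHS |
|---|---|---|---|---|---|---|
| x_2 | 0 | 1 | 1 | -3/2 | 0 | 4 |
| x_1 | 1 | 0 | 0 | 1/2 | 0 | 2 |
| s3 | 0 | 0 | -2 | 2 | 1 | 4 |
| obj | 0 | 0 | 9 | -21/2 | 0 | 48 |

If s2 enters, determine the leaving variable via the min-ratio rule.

s3

Column s2 entries and ratios — x_2: -3/2 ≤ 0, skip; x_1: 2/(1/2) = 4; s3: 4/2 = 2.
Smallest ratio is 2 in the row of s3, so s3 leaves.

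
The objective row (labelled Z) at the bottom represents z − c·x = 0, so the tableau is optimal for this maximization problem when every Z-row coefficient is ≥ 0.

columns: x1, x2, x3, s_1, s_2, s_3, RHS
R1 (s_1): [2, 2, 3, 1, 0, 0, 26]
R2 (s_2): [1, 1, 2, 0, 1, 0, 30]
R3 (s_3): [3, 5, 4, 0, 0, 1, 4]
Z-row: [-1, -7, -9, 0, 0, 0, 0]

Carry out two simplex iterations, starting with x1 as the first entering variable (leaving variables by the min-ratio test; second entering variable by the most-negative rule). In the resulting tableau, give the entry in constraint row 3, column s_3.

Ratio test on column x1 — row 1: 26/2 = 13; row 2: 30/1 = 30; row 3: 4/3 = 4/3. Minimum is 4/3 at row 3 (s_3 leaves); pivot element 3.
Divide row 3 by 3; eliminate column x1 from the other rows.
Second iteration: most negative Z-row entry is -23/3 in column x3, so x3 enters.
Ratio test on column x3 — row 1: (70/3)/(1/3) = 70; row 2: (86/3)/(2/3) = 43; row 3: (4/3)/(4/3) = 1. Minimum is 1 at row 3 (x1 leaves); pivot element 4/3.
Divide row 3 by 4/3; eliminate column x3 from the other rows.
After both pivots, the entry at constraint row 3, column s_3 is 1/4.

1/4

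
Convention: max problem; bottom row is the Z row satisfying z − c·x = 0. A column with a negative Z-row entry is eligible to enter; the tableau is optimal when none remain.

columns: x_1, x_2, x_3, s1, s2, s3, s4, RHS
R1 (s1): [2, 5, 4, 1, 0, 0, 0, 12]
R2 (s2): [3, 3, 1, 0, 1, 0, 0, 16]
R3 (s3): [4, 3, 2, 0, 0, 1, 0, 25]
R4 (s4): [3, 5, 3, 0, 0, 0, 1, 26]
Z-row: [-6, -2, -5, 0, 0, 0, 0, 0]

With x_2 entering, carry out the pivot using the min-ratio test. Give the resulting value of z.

24/5

Ratio test on column x_2 — row 1: 12/5 = 12/5; row 2: 16/3 = 16/3; row 3: 25/3 = 25/3; row 4: 26/5 = 26/5. Minimum is 12/5 at row 1 (s1 leaves); pivot element 5.
Pivot on row 1; the Z-row RHS becomes 0 − (-2)·(12/5) = 24/5.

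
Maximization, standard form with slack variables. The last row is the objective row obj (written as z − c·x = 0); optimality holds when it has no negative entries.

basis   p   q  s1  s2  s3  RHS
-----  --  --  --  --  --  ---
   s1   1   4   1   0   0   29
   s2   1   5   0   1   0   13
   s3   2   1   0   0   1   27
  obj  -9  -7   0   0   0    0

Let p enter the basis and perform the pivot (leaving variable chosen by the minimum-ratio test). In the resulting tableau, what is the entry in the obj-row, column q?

38

Ratio test on column p — row 1: 29/1 = 29; row 2: 13/1 = 13; row 3: 27/2 = 27/2. Minimum is 13 at row 2 (s2 leaves); pivot element 1.
Divide row 2 by 1; eliminate column p from the other rows.
obj-row update in column q: -7 − (-9)·5 = 38.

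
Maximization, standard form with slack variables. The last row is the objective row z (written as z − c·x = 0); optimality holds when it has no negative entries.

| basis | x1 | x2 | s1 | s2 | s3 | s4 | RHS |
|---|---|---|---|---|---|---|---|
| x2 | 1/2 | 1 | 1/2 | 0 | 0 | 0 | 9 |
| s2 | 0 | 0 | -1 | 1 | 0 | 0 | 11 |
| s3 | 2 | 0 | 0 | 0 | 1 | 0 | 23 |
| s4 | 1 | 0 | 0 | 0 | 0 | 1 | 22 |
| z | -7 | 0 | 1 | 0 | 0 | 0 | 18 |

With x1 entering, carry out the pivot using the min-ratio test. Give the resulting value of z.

197/2

Ratio test on column x1 — row 1: 9/(1/2) = 18; row 2: entry 0 ≤ 0; row 3: 23/2 = 23/2; row 4: 22/1 = 22. Minimum is 23/2 at row 3 (s3 leaves); pivot element 2.
Pivot on row 3; the z-row RHS becomes 18 − (-7)·(23/2) = 197/2.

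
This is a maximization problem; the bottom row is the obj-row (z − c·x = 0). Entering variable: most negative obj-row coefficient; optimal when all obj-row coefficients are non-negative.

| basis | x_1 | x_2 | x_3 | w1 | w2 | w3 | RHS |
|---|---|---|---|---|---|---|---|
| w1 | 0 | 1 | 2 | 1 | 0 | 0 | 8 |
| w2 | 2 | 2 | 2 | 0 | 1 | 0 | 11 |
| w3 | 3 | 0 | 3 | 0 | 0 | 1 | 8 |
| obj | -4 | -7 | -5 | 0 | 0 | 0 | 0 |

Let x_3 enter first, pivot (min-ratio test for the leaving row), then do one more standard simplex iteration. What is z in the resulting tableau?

Ratio test on column x_3 — row 1: 8/2 = 4; row 2: 11/2 = 11/2; row 3: 8/3 = 8/3. Minimum is 8/3 at row 3 (w3 leaves); pivot element 3.
Pivot on row 3; the obj-row RHS becomes 0 − (-5)·(8/3) = 40/3.
Next entering variable (most negative obj-row entry -7): x_2.
Ratio test on column x_2 — row 1: (8/3)/1 = 8/3; row 2: (17/3)/2 = 17/6; row 3: entry 0 ≤ 0. Minimum is 8/3 at row 1 (w1 leaves); pivot element 1.
After the second pivot the obj-row RHS is 40/3 − (-7)·(8/3) = 32.

32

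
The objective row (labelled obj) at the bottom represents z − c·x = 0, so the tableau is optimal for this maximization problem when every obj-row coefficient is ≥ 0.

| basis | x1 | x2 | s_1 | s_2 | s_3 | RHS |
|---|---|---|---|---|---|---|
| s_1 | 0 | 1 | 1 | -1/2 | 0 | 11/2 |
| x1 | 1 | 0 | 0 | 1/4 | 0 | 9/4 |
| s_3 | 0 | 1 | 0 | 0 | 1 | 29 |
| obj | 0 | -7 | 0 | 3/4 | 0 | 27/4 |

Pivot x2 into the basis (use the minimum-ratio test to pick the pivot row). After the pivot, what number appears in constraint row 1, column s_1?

Ratio test on column x2 — row 1: (11/2)/1 = 11/2; row 2: entry 0 ≤ 0; row 3: 29/1 = 29. Minimum is 11/2 at row 1 (s_1 leaves); pivot element 1.
Divide row 1 by 1; eliminate column x2 from the other rows.
In the new row 1, the s_1 entry is the old entry divided by the pivot: 1/1 = 1.

1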